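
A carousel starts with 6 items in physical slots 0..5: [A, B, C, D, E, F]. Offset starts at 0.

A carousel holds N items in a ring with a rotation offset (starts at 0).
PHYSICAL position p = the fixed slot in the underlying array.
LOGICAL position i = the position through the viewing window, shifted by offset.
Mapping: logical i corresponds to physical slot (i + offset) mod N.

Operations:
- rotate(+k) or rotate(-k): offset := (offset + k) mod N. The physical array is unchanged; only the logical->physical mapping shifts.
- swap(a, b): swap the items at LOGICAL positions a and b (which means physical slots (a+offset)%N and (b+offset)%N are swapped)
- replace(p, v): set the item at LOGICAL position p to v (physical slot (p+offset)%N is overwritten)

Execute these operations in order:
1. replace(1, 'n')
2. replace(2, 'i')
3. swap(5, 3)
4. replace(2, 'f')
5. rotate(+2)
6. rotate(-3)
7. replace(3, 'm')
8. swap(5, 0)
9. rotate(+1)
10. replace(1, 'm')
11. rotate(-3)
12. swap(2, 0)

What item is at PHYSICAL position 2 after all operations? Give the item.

After op 1 (replace(1, 'n')): offset=0, physical=[A,n,C,D,E,F], logical=[A,n,C,D,E,F]
After op 2 (replace(2, 'i')): offset=0, physical=[A,n,i,D,E,F], logical=[A,n,i,D,E,F]
After op 3 (swap(5, 3)): offset=0, physical=[A,n,i,F,E,D], logical=[A,n,i,F,E,D]
After op 4 (replace(2, 'f')): offset=0, physical=[A,n,f,F,E,D], logical=[A,n,f,F,E,D]
After op 5 (rotate(+2)): offset=2, physical=[A,n,f,F,E,D], logical=[f,F,E,D,A,n]
After op 6 (rotate(-3)): offset=5, physical=[A,n,f,F,E,D], logical=[D,A,n,f,F,E]
After op 7 (replace(3, 'm')): offset=5, physical=[A,n,m,F,E,D], logical=[D,A,n,m,F,E]
After op 8 (swap(5, 0)): offset=5, physical=[A,n,m,F,D,E], logical=[E,A,n,m,F,D]
After op 9 (rotate(+1)): offset=0, physical=[A,n,m,F,D,E], logical=[A,n,m,F,D,E]
After op 10 (replace(1, 'm')): offset=0, physical=[A,m,m,F,D,E], logical=[A,m,m,F,D,E]
After op 11 (rotate(-3)): offset=3, physical=[A,m,m,F,D,E], logical=[F,D,E,A,m,m]
After op 12 (swap(2, 0)): offset=3, physical=[A,m,m,E,D,F], logical=[E,D,F,A,m,m]

Answer: m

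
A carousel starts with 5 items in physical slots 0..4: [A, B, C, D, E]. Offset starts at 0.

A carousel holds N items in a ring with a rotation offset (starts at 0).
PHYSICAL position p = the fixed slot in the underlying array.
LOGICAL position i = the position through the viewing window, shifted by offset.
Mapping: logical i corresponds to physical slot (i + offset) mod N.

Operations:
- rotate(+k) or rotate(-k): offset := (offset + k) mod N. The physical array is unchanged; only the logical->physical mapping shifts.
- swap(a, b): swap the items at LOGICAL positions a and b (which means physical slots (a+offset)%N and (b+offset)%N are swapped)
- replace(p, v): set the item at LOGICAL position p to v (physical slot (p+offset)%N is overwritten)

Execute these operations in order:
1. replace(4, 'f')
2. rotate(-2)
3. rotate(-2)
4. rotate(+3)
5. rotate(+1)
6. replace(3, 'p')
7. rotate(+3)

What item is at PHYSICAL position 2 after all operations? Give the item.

After op 1 (replace(4, 'f')): offset=0, physical=[A,B,C,D,f], logical=[A,B,C,D,f]
After op 2 (rotate(-2)): offset=3, physical=[A,B,C,D,f], logical=[D,f,A,B,C]
After op 3 (rotate(-2)): offset=1, physical=[A,B,C,D,f], logical=[B,C,D,f,A]
After op 4 (rotate(+3)): offset=4, physical=[A,B,C,D,f], logical=[f,A,B,C,D]
After op 5 (rotate(+1)): offset=0, physical=[A,B,C,D,f], logical=[A,B,C,D,f]
After op 6 (replace(3, 'p')): offset=0, physical=[A,B,C,p,f], logical=[A,B,C,p,f]
After op 7 (rotate(+3)): offset=3, physical=[A,B,C,p,f], logical=[p,f,A,B,C]

Answer: C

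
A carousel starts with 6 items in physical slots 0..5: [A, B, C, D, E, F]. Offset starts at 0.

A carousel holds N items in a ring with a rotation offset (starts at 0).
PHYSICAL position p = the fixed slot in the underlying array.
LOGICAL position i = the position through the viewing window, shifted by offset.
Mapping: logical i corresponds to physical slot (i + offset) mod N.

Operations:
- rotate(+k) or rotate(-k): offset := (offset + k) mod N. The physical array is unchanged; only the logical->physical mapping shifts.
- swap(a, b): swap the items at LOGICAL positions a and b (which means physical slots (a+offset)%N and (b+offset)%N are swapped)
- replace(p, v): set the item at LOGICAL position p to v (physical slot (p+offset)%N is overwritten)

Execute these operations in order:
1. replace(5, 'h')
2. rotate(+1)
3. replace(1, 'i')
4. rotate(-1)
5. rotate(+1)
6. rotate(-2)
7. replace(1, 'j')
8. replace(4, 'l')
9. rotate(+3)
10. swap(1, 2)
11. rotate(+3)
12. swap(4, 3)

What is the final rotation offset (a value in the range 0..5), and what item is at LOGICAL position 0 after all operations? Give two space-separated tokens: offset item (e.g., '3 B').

Answer: 5 h

Derivation:
After op 1 (replace(5, 'h')): offset=0, physical=[A,B,C,D,E,h], logical=[A,B,C,D,E,h]
After op 2 (rotate(+1)): offset=1, physical=[A,B,C,D,E,h], logical=[B,C,D,E,h,A]
After op 3 (replace(1, 'i')): offset=1, physical=[A,B,i,D,E,h], logical=[B,i,D,E,h,A]
After op 4 (rotate(-1)): offset=0, physical=[A,B,i,D,E,h], logical=[A,B,i,D,E,h]
After op 5 (rotate(+1)): offset=1, physical=[A,B,i,D,E,h], logical=[B,i,D,E,h,A]
After op 6 (rotate(-2)): offset=5, physical=[A,B,i,D,E,h], logical=[h,A,B,i,D,E]
After op 7 (replace(1, 'j')): offset=5, physical=[j,B,i,D,E,h], logical=[h,j,B,i,D,E]
After op 8 (replace(4, 'l')): offset=5, physical=[j,B,i,l,E,h], logical=[h,j,B,i,l,E]
After op 9 (rotate(+3)): offset=2, physical=[j,B,i,l,E,h], logical=[i,l,E,h,j,B]
After op 10 (swap(1, 2)): offset=2, physical=[j,B,i,E,l,h], logical=[i,E,l,h,j,B]
After op 11 (rotate(+3)): offset=5, physical=[j,B,i,E,l,h], logical=[h,j,B,i,E,l]
After op 12 (swap(4, 3)): offset=5, physical=[j,B,E,i,l,h], logical=[h,j,B,E,i,l]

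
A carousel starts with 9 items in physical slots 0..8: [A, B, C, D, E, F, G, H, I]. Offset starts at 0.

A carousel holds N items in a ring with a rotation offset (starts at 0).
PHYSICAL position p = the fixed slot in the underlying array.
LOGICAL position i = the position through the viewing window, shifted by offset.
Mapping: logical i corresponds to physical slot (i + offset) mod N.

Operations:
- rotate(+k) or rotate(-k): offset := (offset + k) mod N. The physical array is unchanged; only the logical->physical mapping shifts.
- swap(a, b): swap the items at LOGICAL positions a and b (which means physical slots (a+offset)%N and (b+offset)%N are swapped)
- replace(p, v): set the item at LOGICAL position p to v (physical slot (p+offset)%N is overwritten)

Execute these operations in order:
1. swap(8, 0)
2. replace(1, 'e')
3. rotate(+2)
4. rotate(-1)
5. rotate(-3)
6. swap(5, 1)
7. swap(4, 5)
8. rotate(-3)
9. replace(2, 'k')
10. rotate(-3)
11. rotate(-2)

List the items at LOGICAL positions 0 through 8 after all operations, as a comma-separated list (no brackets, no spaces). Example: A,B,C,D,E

Answer: D,I,e,A,C,E,F,k,H

Derivation:
After op 1 (swap(8, 0)): offset=0, physical=[I,B,C,D,E,F,G,H,A], logical=[I,B,C,D,E,F,G,H,A]
After op 2 (replace(1, 'e')): offset=0, physical=[I,e,C,D,E,F,G,H,A], logical=[I,e,C,D,E,F,G,H,A]
After op 3 (rotate(+2)): offset=2, physical=[I,e,C,D,E,F,G,H,A], logical=[C,D,E,F,G,H,A,I,e]
After op 4 (rotate(-1)): offset=1, physical=[I,e,C,D,E,F,G,H,A], logical=[e,C,D,E,F,G,H,A,I]
After op 5 (rotate(-3)): offset=7, physical=[I,e,C,D,E,F,G,H,A], logical=[H,A,I,e,C,D,E,F,G]
After op 6 (swap(5, 1)): offset=7, physical=[I,e,C,A,E,F,G,H,D], logical=[H,D,I,e,C,A,E,F,G]
After op 7 (swap(4, 5)): offset=7, physical=[I,e,A,C,E,F,G,H,D], logical=[H,D,I,e,A,C,E,F,G]
After op 8 (rotate(-3)): offset=4, physical=[I,e,A,C,E,F,G,H,D], logical=[E,F,G,H,D,I,e,A,C]
After op 9 (replace(2, 'k')): offset=4, physical=[I,e,A,C,E,F,k,H,D], logical=[E,F,k,H,D,I,e,A,C]
After op 10 (rotate(-3)): offset=1, physical=[I,e,A,C,E,F,k,H,D], logical=[e,A,C,E,F,k,H,D,I]
After op 11 (rotate(-2)): offset=8, physical=[I,e,A,C,E,F,k,H,D], logical=[D,I,e,A,C,E,F,k,H]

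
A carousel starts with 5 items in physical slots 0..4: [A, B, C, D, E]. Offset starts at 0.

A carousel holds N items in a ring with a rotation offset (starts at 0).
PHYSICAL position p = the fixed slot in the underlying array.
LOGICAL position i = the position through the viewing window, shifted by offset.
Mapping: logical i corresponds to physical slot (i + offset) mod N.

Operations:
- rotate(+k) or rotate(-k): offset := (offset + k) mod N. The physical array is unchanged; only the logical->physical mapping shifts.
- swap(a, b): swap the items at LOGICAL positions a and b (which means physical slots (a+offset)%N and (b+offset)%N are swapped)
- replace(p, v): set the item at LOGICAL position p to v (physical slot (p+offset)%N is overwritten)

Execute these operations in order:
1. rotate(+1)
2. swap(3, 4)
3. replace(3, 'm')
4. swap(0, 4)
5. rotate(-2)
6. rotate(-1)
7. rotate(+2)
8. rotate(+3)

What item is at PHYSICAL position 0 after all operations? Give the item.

After op 1 (rotate(+1)): offset=1, physical=[A,B,C,D,E], logical=[B,C,D,E,A]
After op 2 (swap(3, 4)): offset=1, physical=[E,B,C,D,A], logical=[B,C,D,A,E]
After op 3 (replace(3, 'm')): offset=1, physical=[E,B,C,D,m], logical=[B,C,D,m,E]
After op 4 (swap(0, 4)): offset=1, physical=[B,E,C,D,m], logical=[E,C,D,m,B]
After op 5 (rotate(-2)): offset=4, physical=[B,E,C,D,m], logical=[m,B,E,C,D]
After op 6 (rotate(-1)): offset=3, physical=[B,E,C,D,m], logical=[D,m,B,E,C]
After op 7 (rotate(+2)): offset=0, physical=[B,E,C,D,m], logical=[B,E,C,D,m]
After op 8 (rotate(+3)): offset=3, physical=[B,E,C,D,m], logical=[D,m,B,E,C]

Answer: B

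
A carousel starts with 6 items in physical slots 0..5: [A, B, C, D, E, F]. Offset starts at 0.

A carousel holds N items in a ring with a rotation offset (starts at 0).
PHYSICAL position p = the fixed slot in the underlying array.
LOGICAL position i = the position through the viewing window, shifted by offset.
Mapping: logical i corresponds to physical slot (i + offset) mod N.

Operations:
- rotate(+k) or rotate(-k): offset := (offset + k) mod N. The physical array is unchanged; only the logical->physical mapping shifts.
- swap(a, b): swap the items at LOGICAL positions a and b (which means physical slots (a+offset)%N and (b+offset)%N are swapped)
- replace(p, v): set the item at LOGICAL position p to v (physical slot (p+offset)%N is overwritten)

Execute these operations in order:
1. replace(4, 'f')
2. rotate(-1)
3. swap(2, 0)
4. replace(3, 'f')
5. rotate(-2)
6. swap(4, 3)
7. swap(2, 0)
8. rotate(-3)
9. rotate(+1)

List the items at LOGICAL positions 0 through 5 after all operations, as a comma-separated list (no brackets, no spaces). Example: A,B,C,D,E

After op 1 (replace(4, 'f')): offset=0, physical=[A,B,C,D,f,F], logical=[A,B,C,D,f,F]
After op 2 (rotate(-1)): offset=5, physical=[A,B,C,D,f,F], logical=[F,A,B,C,D,f]
After op 3 (swap(2, 0)): offset=5, physical=[A,F,C,D,f,B], logical=[B,A,F,C,D,f]
After op 4 (replace(3, 'f')): offset=5, physical=[A,F,f,D,f,B], logical=[B,A,F,f,D,f]
After op 5 (rotate(-2)): offset=3, physical=[A,F,f,D,f,B], logical=[D,f,B,A,F,f]
After op 6 (swap(4, 3)): offset=3, physical=[F,A,f,D,f,B], logical=[D,f,B,F,A,f]
After op 7 (swap(2, 0)): offset=3, physical=[F,A,f,B,f,D], logical=[B,f,D,F,A,f]
After op 8 (rotate(-3)): offset=0, physical=[F,A,f,B,f,D], logical=[F,A,f,B,f,D]
After op 9 (rotate(+1)): offset=1, physical=[F,A,f,B,f,D], logical=[A,f,B,f,D,F]

Answer: A,f,B,f,D,F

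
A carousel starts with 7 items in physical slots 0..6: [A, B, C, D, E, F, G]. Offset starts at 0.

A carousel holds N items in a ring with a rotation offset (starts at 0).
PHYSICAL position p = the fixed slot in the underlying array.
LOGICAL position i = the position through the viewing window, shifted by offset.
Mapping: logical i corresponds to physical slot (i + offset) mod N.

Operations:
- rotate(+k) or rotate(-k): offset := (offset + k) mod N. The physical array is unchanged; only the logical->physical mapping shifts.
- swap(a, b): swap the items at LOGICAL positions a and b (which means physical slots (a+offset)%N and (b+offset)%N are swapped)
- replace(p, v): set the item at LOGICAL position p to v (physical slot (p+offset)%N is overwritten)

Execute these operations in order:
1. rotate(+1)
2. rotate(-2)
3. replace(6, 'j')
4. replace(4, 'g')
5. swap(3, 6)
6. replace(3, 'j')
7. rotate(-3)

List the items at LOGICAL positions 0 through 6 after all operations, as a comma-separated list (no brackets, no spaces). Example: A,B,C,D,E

Answer: g,E,C,G,A,B,j

Derivation:
After op 1 (rotate(+1)): offset=1, physical=[A,B,C,D,E,F,G], logical=[B,C,D,E,F,G,A]
After op 2 (rotate(-2)): offset=6, physical=[A,B,C,D,E,F,G], logical=[G,A,B,C,D,E,F]
After op 3 (replace(6, 'j')): offset=6, physical=[A,B,C,D,E,j,G], logical=[G,A,B,C,D,E,j]
After op 4 (replace(4, 'g')): offset=6, physical=[A,B,C,g,E,j,G], logical=[G,A,B,C,g,E,j]
After op 5 (swap(3, 6)): offset=6, physical=[A,B,j,g,E,C,G], logical=[G,A,B,j,g,E,C]
After op 6 (replace(3, 'j')): offset=6, physical=[A,B,j,g,E,C,G], logical=[G,A,B,j,g,E,C]
After op 7 (rotate(-3)): offset=3, physical=[A,B,j,g,E,C,G], logical=[g,E,C,G,A,B,j]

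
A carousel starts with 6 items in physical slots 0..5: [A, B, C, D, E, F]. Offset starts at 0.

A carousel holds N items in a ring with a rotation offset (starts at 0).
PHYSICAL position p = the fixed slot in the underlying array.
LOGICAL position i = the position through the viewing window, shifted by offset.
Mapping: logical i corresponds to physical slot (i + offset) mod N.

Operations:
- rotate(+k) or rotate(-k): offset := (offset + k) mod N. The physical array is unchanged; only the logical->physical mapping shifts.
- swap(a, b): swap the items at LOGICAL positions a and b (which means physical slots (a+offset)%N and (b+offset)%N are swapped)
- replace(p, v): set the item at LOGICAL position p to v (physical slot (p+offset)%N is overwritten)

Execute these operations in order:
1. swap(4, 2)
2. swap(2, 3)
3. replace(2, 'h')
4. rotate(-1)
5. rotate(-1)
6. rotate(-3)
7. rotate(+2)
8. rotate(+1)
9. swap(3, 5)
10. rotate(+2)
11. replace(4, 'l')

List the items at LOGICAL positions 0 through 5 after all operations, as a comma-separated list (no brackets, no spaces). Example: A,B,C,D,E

Answer: A,E,h,B,l,F

Derivation:
After op 1 (swap(4, 2)): offset=0, physical=[A,B,E,D,C,F], logical=[A,B,E,D,C,F]
After op 2 (swap(2, 3)): offset=0, physical=[A,B,D,E,C,F], logical=[A,B,D,E,C,F]
After op 3 (replace(2, 'h')): offset=0, physical=[A,B,h,E,C,F], logical=[A,B,h,E,C,F]
After op 4 (rotate(-1)): offset=5, physical=[A,B,h,E,C,F], logical=[F,A,B,h,E,C]
After op 5 (rotate(-1)): offset=4, physical=[A,B,h,E,C,F], logical=[C,F,A,B,h,E]
After op 6 (rotate(-3)): offset=1, physical=[A,B,h,E,C,F], logical=[B,h,E,C,F,A]
After op 7 (rotate(+2)): offset=3, physical=[A,B,h,E,C,F], logical=[E,C,F,A,B,h]
After op 8 (rotate(+1)): offset=4, physical=[A,B,h,E,C,F], logical=[C,F,A,B,h,E]
After op 9 (swap(3, 5)): offset=4, physical=[A,E,h,B,C,F], logical=[C,F,A,E,h,B]
After op 10 (rotate(+2)): offset=0, physical=[A,E,h,B,C,F], logical=[A,E,h,B,C,F]
After op 11 (replace(4, 'l')): offset=0, physical=[A,E,h,B,l,F], logical=[A,E,h,B,l,F]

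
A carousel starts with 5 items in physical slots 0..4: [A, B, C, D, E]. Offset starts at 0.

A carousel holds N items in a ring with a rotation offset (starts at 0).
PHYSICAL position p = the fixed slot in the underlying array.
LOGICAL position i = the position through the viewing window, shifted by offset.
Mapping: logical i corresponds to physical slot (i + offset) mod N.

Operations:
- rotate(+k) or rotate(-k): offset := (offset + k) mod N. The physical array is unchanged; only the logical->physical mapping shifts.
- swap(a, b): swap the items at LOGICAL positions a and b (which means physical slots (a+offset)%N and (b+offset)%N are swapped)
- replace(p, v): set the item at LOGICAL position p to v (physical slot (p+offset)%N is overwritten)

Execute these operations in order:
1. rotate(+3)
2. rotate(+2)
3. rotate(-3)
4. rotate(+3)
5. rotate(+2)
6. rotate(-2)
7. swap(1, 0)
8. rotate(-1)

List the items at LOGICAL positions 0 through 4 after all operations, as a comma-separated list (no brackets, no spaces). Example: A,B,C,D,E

Answer: E,B,A,C,D

Derivation:
After op 1 (rotate(+3)): offset=3, physical=[A,B,C,D,E], logical=[D,E,A,B,C]
After op 2 (rotate(+2)): offset=0, physical=[A,B,C,D,E], logical=[A,B,C,D,E]
After op 3 (rotate(-3)): offset=2, physical=[A,B,C,D,E], logical=[C,D,E,A,B]
After op 4 (rotate(+3)): offset=0, physical=[A,B,C,D,E], logical=[A,B,C,D,E]
After op 5 (rotate(+2)): offset=2, physical=[A,B,C,D,E], logical=[C,D,E,A,B]
After op 6 (rotate(-2)): offset=0, physical=[A,B,C,D,E], logical=[A,B,C,D,E]
After op 7 (swap(1, 0)): offset=0, physical=[B,A,C,D,E], logical=[B,A,C,D,E]
After op 8 (rotate(-1)): offset=4, physical=[B,A,C,D,E], logical=[E,B,A,C,D]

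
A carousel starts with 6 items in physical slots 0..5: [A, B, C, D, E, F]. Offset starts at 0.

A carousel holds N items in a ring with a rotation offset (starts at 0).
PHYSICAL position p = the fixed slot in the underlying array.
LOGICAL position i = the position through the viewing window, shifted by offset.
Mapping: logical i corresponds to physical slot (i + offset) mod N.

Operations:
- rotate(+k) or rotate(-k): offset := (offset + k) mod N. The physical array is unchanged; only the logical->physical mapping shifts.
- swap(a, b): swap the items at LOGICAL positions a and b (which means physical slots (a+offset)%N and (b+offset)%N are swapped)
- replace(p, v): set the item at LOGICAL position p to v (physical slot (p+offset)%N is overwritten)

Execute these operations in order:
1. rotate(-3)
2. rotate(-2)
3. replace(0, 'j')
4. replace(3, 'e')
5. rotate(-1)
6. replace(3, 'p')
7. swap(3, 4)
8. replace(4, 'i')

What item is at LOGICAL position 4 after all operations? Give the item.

Answer: i

Derivation:
After op 1 (rotate(-3)): offset=3, physical=[A,B,C,D,E,F], logical=[D,E,F,A,B,C]
After op 2 (rotate(-2)): offset=1, physical=[A,B,C,D,E,F], logical=[B,C,D,E,F,A]
After op 3 (replace(0, 'j')): offset=1, physical=[A,j,C,D,E,F], logical=[j,C,D,E,F,A]
After op 4 (replace(3, 'e')): offset=1, physical=[A,j,C,D,e,F], logical=[j,C,D,e,F,A]
After op 5 (rotate(-1)): offset=0, physical=[A,j,C,D,e,F], logical=[A,j,C,D,e,F]
After op 6 (replace(3, 'p')): offset=0, physical=[A,j,C,p,e,F], logical=[A,j,C,p,e,F]
After op 7 (swap(3, 4)): offset=0, physical=[A,j,C,e,p,F], logical=[A,j,C,e,p,F]
After op 8 (replace(4, 'i')): offset=0, physical=[A,j,C,e,i,F], logical=[A,j,C,e,i,F]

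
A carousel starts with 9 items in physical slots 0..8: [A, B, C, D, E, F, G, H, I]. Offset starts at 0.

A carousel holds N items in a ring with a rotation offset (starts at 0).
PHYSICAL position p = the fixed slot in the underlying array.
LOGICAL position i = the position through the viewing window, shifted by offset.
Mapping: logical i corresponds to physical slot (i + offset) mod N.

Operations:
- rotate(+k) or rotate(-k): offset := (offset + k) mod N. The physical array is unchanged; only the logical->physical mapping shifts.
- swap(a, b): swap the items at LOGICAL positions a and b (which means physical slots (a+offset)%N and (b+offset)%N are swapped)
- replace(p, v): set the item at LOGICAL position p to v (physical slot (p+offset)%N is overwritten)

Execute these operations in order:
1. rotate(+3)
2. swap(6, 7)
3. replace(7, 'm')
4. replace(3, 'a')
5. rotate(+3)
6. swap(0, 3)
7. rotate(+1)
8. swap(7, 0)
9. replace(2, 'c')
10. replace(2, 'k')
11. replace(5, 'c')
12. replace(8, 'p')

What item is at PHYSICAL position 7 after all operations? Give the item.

After op 1 (rotate(+3)): offset=3, physical=[A,B,C,D,E,F,G,H,I], logical=[D,E,F,G,H,I,A,B,C]
After op 2 (swap(6, 7)): offset=3, physical=[B,A,C,D,E,F,G,H,I], logical=[D,E,F,G,H,I,B,A,C]
After op 3 (replace(7, 'm')): offset=3, physical=[B,m,C,D,E,F,G,H,I], logical=[D,E,F,G,H,I,B,m,C]
After op 4 (replace(3, 'a')): offset=3, physical=[B,m,C,D,E,F,a,H,I], logical=[D,E,F,a,H,I,B,m,C]
After op 5 (rotate(+3)): offset=6, physical=[B,m,C,D,E,F,a,H,I], logical=[a,H,I,B,m,C,D,E,F]
After op 6 (swap(0, 3)): offset=6, physical=[a,m,C,D,E,F,B,H,I], logical=[B,H,I,a,m,C,D,E,F]
After op 7 (rotate(+1)): offset=7, physical=[a,m,C,D,E,F,B,H,I], logical=[H,I,a,m,C,D,E,F,B]
After op 8 (swap(7, 0)): offset=7, physical=[a,m,C,D,E,H,B,F,I], logical=[F,I,a,m,C,D,E,H,B]
After op 9 (replace(2, 'c')): offset=7, physical=[c,m,C,D,E,H,B,F,I], logical=[F,I,c,m,C,D,E,H,B]
After op 10 (replace(2, 'k')): offset=7, physical=[k,m,C,D,E,H,B,F,I], logical=[F,I,k,m,C,D,E,H,B]
After op 11 (replace(5, 'c')): offset=7, physical=[k,m,C,c,E,H,B,F,I], logical=[F,I,k,m,C,c,E,H,B]
After op 12 (replace(8, 'p')): offset=7, physical=[k,m,C,c,E,H,p,F,I], logical=[F,I,k,m,C,c,E,H,p]

Answer: F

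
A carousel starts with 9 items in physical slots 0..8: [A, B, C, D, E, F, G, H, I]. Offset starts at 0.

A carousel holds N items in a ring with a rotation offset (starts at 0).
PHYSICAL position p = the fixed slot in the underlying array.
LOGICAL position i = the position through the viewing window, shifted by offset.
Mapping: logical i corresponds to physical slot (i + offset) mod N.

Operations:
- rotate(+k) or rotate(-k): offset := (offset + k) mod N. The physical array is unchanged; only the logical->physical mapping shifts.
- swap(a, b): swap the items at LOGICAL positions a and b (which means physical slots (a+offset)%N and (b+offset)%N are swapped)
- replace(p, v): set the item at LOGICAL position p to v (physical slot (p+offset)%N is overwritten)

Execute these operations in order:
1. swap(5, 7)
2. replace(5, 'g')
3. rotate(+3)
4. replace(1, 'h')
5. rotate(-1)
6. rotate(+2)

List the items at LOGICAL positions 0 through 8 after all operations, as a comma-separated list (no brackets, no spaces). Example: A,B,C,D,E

After op 1 (swap(5, 7)): offset=0, physical=[A,B,C,D,E,H,G,F,I], logical=[A,B,C,D,E,H,G,F,I]
After op 2 (replace(5, 'g')): offset=0, physical=[A,B,C,D,E,g,G,F,I], logical=[A,B,C,D,E,g,G,F,I]
After op 3 (rotate(+3)): offset=3, physical=[A,B,C,D,E,g,G,F,I], logical=[D,E,g,G,F,I,A,B,C]
After op 4 (replace(1, 'h')): offset=3, physical=[A,B,C,D,h,g,G,F,I], logical=[D,h,g,G,F,I,A,B,C]
After op 5 (rotate(-1)): offset=2, physical=[A,B,C,D,h,g,G,F,I], logical=[C,D,h,g,G,F,I,A,B]
After op 6 (rotate(+2)): offset=4, physical=[A,B,C,D,h,g,G,F,I], logical=[h,g,G,F,I,A,B,C,D]

Answer: h,g,G,F,I,A,B,C,D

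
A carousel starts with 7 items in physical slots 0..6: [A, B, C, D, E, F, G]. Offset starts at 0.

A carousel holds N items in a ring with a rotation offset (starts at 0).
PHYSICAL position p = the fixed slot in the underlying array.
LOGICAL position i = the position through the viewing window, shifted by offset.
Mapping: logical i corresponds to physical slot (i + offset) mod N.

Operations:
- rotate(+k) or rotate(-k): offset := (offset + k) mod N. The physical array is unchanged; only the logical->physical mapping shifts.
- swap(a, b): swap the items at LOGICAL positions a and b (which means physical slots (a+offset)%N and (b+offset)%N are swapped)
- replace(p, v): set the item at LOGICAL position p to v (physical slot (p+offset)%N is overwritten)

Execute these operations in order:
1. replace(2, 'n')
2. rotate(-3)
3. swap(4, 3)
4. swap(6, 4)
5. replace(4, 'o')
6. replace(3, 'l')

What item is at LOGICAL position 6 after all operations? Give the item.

Answer: A

Derivation:
After op 1 (replace(2, 'n')): offset=0, physical=[A,B,n,D,E,F,G], logical=[A,B,n,D,E,F,G]
After op 2 (rotate(-3)): offset=4, physical=[A,B,n,D,E,F,G], logical=[E,F,G,A,B,n,D]
After op 3 (swap(4, 3)): offset=4, physical=[B,A,n,D,E,F,G], logical=[E,F,G,B,A,n,D]
After op 4 (swap(6, 4)): offset=4, physical=[B,D,n,A,E,F,G], logical=[E,F,G,B,D,n,A]
After op 5 (replace(4, 'o')): offset=4, physical=[B,o,n,A,E,F,G], logical=[E,F,G,B,o,n,A]
After op 6 (replace(3, 'l')): offset=4, physical=[l,o,n,A,E,F,G], logical=[E,F,G,l,o,n,A]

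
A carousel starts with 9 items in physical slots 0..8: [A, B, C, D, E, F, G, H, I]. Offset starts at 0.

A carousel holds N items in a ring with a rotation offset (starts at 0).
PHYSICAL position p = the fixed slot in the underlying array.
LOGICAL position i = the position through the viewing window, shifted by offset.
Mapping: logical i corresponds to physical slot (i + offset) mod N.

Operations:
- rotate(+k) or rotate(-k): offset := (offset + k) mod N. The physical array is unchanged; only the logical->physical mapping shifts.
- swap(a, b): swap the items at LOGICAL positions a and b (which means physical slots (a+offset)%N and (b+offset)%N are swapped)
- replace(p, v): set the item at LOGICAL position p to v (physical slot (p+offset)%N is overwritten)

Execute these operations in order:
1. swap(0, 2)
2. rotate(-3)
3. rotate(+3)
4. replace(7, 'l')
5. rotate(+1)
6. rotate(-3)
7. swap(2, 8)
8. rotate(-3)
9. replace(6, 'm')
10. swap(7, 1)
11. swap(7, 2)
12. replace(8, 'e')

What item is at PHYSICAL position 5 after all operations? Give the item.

Answer: A

Derivation:
After op 1 (swap(0, 2)): offset=0, physical=[C,B,A,D,E,F,G,H,I], logical=[C,B,A,D,E,F,G,H,I]
After op 2 (rotate(-3)): offset=6, physical=[C,B,A,D,E,F,G,H,I], logical=[G,H,I,C,B,A,D,E,F]
After op 3 (rotate(+3)): offset=0, physical=[C,B,A,D,E,F,G,H,I], logical=[C,B,A,D,E,F,G,H,I]
After op 4 (replace(7, 'l')): offset=0, physical=[C,B,A,D,E,F,G,l,I], logical=[C,B,A,D,E,F,G,l,I]
After op 5 (rotate(+1)): offset=1, physical=[C,B,A,D,E,F,G,l,I], logical=[B,A,D,E,F,G,l,I,C]
After op 6 (rotate(-3)): offset=7, physical=[C,B,A,D,E,F,G,l,I], logical=[l,I,C,B,A,D,E,F,G]
After op 7 (swap(2, 8)): offset=7, physical=[G,B,A,D,E,F,C,l,I], logical=[l,I,G,B,A,D,E,F,C]
After op 8 (rotate(-3)): offset=4, physical=[G,B,A,D,E,F,C,l,I], logical=[E,F,C,l,I,G,B,A,D]
After op 9 (replace(6, 'm')): offset=4, physical=[G,m,A,D,E,F,C,l,I], logical=[E,F,C,l,I,G,m,A,D]
After op 10 (swap(7, 1)): offset=4, physical=[G,m,F,D,E,A,C,l,I], logical=[E,A,C,l,I,G,m,F,D]
After op 11 (swap(7, 2)): offset=4, physical=[G,m,C,D,E,A,F,l,I], logical=[E,A,F,l,I,G,m,C,D]
After op 12 (replace(8, 'e')): offset=4, physical=[G,m,C,e,E,A,F,l,I], logical=[E,A,F,l,I,G,m,C,e]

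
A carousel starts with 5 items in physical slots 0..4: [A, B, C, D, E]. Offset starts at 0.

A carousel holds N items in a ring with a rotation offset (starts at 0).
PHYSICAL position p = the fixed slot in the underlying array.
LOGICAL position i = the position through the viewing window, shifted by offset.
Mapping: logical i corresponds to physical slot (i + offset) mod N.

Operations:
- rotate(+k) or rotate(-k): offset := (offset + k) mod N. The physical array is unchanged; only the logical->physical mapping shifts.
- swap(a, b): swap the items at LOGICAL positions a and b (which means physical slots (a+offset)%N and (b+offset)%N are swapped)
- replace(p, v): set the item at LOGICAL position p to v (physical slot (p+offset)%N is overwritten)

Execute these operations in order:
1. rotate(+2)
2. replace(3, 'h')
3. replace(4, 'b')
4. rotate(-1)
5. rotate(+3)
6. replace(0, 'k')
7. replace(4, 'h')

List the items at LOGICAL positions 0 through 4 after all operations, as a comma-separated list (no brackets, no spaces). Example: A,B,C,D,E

Answer: k,h,b,C,h

Derivation:
After op 1 (rotate(+2)): offset=2, physical=[A,B,C,D,E], logical=[C,D,E,A,B]
After op 2 (replace(3, 'h')): offset=2, physical=[h,B,C,D,E], logical=[C,D,E,h,B]
After op 3 (replace(4, 'b')): offset=2, physical=[h,b,C,D,E], logical=[C,D,E,h,b]
After op 4 (rotate(-1)): offset=1, physical=[h,b,C,D,E], logical=[b,C,D,E,h]
After op 5 (rotate(+3)): offset=4, physical=[h,b,C,D,E], logical=[E,h,b,C,D]
After op 6 (replace(0, 'k')): offset=4, physical=[h,b,C,D,k], logical=[k,h,b,C,D]
After op 7 (replace(4, 'h')): offset=4, physical=[h,b,C,h,k], logical=[k,h,b,C,h]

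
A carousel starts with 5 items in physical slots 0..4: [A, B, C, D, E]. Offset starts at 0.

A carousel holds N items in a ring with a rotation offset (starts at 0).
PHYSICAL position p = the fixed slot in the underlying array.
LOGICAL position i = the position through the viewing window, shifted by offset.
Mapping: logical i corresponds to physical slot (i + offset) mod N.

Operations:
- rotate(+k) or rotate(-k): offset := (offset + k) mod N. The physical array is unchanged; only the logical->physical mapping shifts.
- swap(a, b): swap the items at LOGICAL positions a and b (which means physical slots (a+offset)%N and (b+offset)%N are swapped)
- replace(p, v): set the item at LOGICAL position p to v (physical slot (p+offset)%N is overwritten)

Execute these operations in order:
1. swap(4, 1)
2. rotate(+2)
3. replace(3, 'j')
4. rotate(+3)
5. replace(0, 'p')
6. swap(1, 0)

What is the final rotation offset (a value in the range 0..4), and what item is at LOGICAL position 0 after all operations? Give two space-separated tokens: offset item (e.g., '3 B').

After op 1 (swap(4, 1)): offset=0, physical=[A,E,C,D,B], logical=[A,E,C,D,B]
After op 2 (rotate(+2)): offset=2, physical=[A,E,C,D,B], logical=[C,D,B,A,E]
After op 3 (replace(3, 'j')): offset=2, physical=[j,E,C,D,B], logical=[C,D,B,j,E]
After op 4 (rotate(+3)): offset=0, physical=[j,E,C,D,B], logical=[j,E,C,D,B]
After op 5 (replace(0, 'p')): offset=0, physical=[p,E,C,D,B], logical=[p,E,C,D,B]
After op 6 (swap(1, 0)): offset=0, physical=[E,p,C,D,B], logical=[E,p,C,D,B]

Answer: 0 E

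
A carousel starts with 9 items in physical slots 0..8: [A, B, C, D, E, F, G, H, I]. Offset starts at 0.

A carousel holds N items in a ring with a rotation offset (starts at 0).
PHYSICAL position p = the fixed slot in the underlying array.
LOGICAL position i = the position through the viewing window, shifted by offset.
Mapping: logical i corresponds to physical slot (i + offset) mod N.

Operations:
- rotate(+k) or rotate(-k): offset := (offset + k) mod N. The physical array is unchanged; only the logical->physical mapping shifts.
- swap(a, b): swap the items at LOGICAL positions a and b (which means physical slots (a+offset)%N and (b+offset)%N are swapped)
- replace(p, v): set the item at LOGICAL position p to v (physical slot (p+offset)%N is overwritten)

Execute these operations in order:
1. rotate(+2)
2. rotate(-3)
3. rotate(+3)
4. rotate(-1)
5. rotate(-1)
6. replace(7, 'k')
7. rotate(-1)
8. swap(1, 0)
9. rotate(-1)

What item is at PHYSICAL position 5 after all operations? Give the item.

Answer: F

Derivation:
After op 1 (rotate(+2)): offset=2, physical=[A,B,C,D,E,F,G,H,I], logical=[C,D,E,F,G,H,I,A,B]
After op 2 (rotate(-3)): offset=8, physical=[A,B,C,D,E,F,G,H,I], logical=[I,A,B,C,D,E,F,G,H]
After op 3 (rotate(+3)): offset=2, physical=[A,B,C,D,E,F,G,H,I], logical=[C,D,E,F,G,H,I,A,B]
After op 4 (rotate(-1)): offset=1, physical=[A,B,C,D,E,F,G,H,I], logical=[B,C,D,E,F,G,H,I,A]
After op 5 (rotate(-1)): offset=0, physical=[A,B,C,D,E,F,G,H,I], logical=[A,B,C,D,E,F,G,H,I]
After op 6 (replace(7, 'k')): offset=0, physical=[A,B,C,D,E,F,G,k,I], logical=[A,B,C,D,E,F,G,k,I]
After op 7 (rotate(-1)): offset=8, physical=[A,B,C,D,E,F,G,k,I], logical=[I,A,B,C,D,E,F,G,k]
After op 8 (swap(1, 0)): offset=8, physical=[I,B,C,D,E,F,G,k,A], logical=[A,I,B,C,D,E,F,G,k]
After op 9 (rotate(-1)): offset=7, physical=[I,B,C,D,E,F,G,k,A], logical=[k,A,I,B,C,D,E,F,G]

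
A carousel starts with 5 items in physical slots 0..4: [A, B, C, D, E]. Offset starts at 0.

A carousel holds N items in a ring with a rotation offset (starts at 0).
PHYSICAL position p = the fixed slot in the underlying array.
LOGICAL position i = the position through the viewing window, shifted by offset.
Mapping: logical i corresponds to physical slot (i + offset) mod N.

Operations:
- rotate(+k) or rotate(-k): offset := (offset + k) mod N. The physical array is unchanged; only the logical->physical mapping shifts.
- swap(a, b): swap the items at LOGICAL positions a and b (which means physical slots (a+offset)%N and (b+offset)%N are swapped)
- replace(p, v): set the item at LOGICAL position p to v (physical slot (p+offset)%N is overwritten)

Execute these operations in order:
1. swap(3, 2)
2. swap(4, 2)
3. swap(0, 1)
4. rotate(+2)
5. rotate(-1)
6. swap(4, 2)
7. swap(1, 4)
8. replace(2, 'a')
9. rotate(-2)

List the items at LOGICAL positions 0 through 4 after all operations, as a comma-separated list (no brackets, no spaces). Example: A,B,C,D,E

After op 1 (swap(3, 2)): offset=0, physical=[A,B,D,C,E], logical=[A,B,D,C,E]
After op 2 (swap(4, 2)): offset=0, physical=[A,B,E,C,D], logical=[A,B,E,C,D]
After op 3 (swap(0, 1)): offset=0, physical=[B,A,E,C,D], logical=[B,A,E,C,D]
After op 4 (rotate(+2)): offset=2, physical=[B,A,E,C,D], logical=[E,C,D,B,A]
After op 5 (rotate(-1)): offset=1, physical=[B,A,E,C,D], logical=[A,E,C,D,B]
After op 6 (swap(4, 2)): offset=1, physical=[C,A,E,B,D], logical=[A,E,B,D,C]
After op 7 (swap(1, 4)): offset=1, physical=[E,A,C,B,D], logical=[A,C,B,D,E]
After op 8 (replace(2, 'a')): offset=1, physical=[E,A,C,a,D], logical=[A,C,a,D,E]
After op 9 (rotate(-2)): offset=4, physical=[E,A,C,a,D], logical=[D,E,A,C,a]

Answer: D,E,A,C,a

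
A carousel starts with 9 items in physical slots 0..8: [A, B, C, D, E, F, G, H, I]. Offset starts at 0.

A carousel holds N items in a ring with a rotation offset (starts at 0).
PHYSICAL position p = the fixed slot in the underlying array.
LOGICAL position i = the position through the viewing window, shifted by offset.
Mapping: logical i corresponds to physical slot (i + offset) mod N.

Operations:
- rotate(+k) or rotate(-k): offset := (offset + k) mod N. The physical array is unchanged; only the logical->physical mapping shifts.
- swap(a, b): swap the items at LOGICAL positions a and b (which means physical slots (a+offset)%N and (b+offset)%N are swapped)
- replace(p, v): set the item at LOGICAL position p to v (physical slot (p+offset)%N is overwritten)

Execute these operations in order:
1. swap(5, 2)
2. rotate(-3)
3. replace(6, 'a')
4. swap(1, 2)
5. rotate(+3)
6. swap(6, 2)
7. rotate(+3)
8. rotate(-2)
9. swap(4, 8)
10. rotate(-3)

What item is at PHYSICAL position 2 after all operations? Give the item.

After op 1 (swap(5, 2)): offset=0, physical=[A,B,F,D,E,C,G,H,I], logical=[A,B,F,D,E,C,G,H,I]
After op 2 (rotate(-3)): offset=6, physical=[A,B,F,D,E,C,G,H,I], logical=[G,H,I,A,B,F,D,E,C]
After op 3 (replace(6, 'a')): offset=6, physical=[A,B,F,a,E,C,G,H,I], logical=[G,H,I,A,B,F,a,E,C]
After op 4 (swap(1, 2)): offset=6, physical=[A,B,F,a,E,C,G,I,H], logical=[G,I,H,A,B,F,a,E,C]
After op 5 (rotate(+3)): offset=0, physical=[A,B,F,a,E,C,G,I,H], logical=[A,B,F,a,E,C,G,I,H]
After op 6 (swap(6, 2)): offset=0, physical=[A,B,G,a,E,C,F,I,H], logical=[A,B,G,a,E,C,F,I,H]
After op 7 (rotate(+3)): offset=3, physical=[A,B,G,a,E,C,F,I,H], logical=[a,E,C,F,I,H,A,B,G]
After op 8 (rotate(-2)): offset=1, physical=[A,B,G,a,E,C,F,I,H], logical=[B,G,a,E,C,F,I,H,A]
After op 9 (swap(4, 8)): offset=1, physical=[C,B,G,a,E,A,F,I,H], logical=[B,G,a,E,A,F,I,H,C]
After op 10 (rotate(-3)): offset=7, physical=[C,B,G,a,E,A,F,I,H], logical=[I,H,C,B,G,a,E,A,F]

Answer: G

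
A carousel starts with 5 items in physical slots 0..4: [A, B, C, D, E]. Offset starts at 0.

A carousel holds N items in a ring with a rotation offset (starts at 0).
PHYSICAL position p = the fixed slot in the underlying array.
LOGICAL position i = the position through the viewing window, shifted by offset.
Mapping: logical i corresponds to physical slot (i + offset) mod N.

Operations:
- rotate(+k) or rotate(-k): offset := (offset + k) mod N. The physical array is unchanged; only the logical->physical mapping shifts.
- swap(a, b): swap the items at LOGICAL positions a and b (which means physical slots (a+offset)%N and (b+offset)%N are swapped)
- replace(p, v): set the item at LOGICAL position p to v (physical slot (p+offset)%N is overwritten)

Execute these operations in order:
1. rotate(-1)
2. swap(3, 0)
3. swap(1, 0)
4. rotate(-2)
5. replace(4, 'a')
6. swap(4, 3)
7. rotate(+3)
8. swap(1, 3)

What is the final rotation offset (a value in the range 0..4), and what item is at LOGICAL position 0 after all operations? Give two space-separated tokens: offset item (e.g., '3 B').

After op 1 (rotate(-1)): offset=4, physical=[A,B,C,D,E], logical=[E,A,B,C,D]
After op 2 (swap(3, 0)): offset=4, physical=[A,B,E,D,C], logical=[C,A,B,E,D]
After op 3 (swap(1, 0)): offset=4, physical=[C,B,E,D,A], logical=[A,C,B,E,D]
After op 4 (rotate(-2)): offset=2, physical=[C,B,E,D,A], logical=[E,D,A,C,B]
After op 5 (replace(4, 'a')): offset=2, physical=[C,a,E,D,A], logical=[E,D,A,C,a]
After op 6 (swap(4, 3)): offset=2, physical=[a,C,E,D,A], logical=[E,D,A,a,C]
After op 7 (rotate(+3)): offset=0, physical=[a,C,E,D,A], logical=[a,C,E,D,A]
After op 8 (swap(1, 3)): offset=0, physical=[a,D,E,C,A], logical=[a,D,E,C,A]

Answer: 0 a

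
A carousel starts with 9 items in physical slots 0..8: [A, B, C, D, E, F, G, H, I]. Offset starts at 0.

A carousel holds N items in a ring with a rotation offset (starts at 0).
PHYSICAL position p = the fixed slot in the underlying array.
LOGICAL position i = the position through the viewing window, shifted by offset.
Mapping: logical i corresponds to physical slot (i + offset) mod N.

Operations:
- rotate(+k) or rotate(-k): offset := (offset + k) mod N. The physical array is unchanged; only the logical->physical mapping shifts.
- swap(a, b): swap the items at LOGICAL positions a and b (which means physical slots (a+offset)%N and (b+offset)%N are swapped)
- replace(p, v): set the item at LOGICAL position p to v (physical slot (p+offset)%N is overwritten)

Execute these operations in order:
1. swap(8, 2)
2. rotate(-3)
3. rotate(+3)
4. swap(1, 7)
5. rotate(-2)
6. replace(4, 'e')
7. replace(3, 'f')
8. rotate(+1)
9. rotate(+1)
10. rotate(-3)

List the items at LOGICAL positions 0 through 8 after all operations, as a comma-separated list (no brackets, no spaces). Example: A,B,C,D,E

After op 1 (swap(8, 2)): offset=0, physical=[A,B,I,D,E,F,G,H,C], logical=[A,B,I,D,E,F,G,H,C]
After op 2 (rotate(-3)): offset=6, physical=[A,B,I,D,E,F,G,H,C], logical=[G,H,C,A,B,I,D,E,F]
After op 3 (rotate(+3)): offset=0, physical=[A,B,I,D,E,F,G,H,C], logical=[A,B,I,D,E,F,G,H,C]
After op 4 (swap(1, 7)): offset=0, physical=[A,H,I,D,E,F,G,B,C], logical=[A,H,I,D,E,F,G,B,C]
After op 5 (rotate(-2)): offset=7, physical=[A,H,I,D,E,F,G,B,C], logical=[B,C,A,H,I,D,E,F,G]
After op 6 (replace(4, 'e')): offset=7, physical=[A,H,e,D,E,F,G,B,C], logical=[B,C,A,H,e,D,E,F,G]
After op 7 (replace(3, 'f')): offset=7, physical=[A,f,e,D,E,F,G,B,C], logical=[B,C,A,f,e,D,E,F,G]
After op 8 (rotate(+1)): offset=8, physical=[A,f,e,D,E,F,G,B,C], logical=[C,A,f,e,D,E,F,G,B]
After op 9 (rotate(+1)): offset=0, physical=[A,f,e,D,E,F,G,B,C], logical=[A,f,e,D,E,F,G,B,C]
After op 10 (rotate(-3)): offset=6, physical=[A,f,e,D,E,F,G,B,C], logical=[G,B,C,A,f,e,D,E,F]

Answer: G,B,C,A,f,e,D,E,F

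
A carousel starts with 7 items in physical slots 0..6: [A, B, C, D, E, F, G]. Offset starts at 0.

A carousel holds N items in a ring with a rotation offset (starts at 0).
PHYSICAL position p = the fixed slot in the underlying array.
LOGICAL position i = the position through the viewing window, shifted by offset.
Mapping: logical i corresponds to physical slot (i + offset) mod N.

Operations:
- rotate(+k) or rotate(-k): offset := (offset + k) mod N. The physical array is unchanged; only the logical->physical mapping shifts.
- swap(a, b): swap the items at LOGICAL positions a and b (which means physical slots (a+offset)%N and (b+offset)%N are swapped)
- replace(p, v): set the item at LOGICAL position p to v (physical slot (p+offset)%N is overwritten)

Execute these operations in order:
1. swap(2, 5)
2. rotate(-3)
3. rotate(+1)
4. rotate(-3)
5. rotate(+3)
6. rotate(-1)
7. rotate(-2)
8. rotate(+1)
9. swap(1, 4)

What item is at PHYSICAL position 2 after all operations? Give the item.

Answer: F

Derivation:
After op 1 (swap(2, 5)): offset=0, physical=[A,B,F,D,E,C,G], logical=[A,B,F,D,E,C,G]
After op 2 (rotate(-3)): offset=4, physical=[A,B,F,D,E,C,G], logical=[E,C,G,A,B,F,D]
After op 3 (rotate(+1)): offset=5, physical=[A,B,F,D,E,C,G], logical=[C,G,A,B,F,D,E]
After op 4 (rotate(-3)): offset=2, physical=[A,B,F,D,E,C,G], logical=[F,D,E,C,G,A,B]
After op 5 (rotate(+3)): offset=5, physical=[A,B,F,D,E,C,G], logical=[C,G,A,B,F,D,E]
After op 6 (rotate(-1)): offset=4, physical=[A,B,F,D,E,C,G], logical=[E,C,G,A,B,F,D]
After op 7 (rotate(-2)): offset=2, physical=[A,B,F,D,E,C,G], logical=[F,D,E,C,G,A,B]
After op 8 (rotate(+1)): offset=3, physical=[A,B,F,D,E,C,G], logical=[D,E,C,G,A,B,F]
After op 9 (swap(1, 4)): offset=3, physical=[E,B,F,D,A,C,G], logical=[D,A,C,G,E,B,F]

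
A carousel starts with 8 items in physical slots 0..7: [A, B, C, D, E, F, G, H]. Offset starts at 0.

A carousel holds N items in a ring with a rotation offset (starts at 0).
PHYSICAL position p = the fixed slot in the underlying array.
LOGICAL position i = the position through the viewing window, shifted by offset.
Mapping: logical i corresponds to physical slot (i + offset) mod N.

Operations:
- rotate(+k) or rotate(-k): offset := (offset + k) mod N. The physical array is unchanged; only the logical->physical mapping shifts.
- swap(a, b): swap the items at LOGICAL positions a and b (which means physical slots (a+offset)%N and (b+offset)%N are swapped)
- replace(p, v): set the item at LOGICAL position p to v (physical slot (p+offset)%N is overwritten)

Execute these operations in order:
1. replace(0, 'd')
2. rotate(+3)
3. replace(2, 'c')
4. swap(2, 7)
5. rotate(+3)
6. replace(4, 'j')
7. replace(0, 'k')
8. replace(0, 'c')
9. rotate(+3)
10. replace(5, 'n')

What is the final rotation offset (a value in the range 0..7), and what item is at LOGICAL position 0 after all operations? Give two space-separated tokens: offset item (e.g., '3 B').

Answer: 1 B

Derivation:
After op 1 (replace(0, 'd')): offset=0, physical=[d,B,C,D,E,F,G,H], logical=[d,B,C,D,E,F,G,H]
After op 2 (rotate(+3)): offset=3, physical=[d,B,C,D,E,F,G,H], logical=[D,E,F,G,H,d,B,C]
After op 3 (replace(2, 'c')): offset=3, physical=[d,B,C,D,E,c,G,H], logical=[D,E,c,G,H,d,B,C]
After op 4 (swap(2, 7)): offset=3, physical=[d,B,c,D,E,C,G,H], logical=[D,E,C,G,H,d,B,c]
After op 5 (rotate(+3)): offset=6, physical=[d,B,c,D,E,C,G,H], logical=[G,H,d,B,c,D,E,C]
After op 6 (replace(4, 'j')): offset=6, physical=[d,B,j,D,E,C,G,H], logical=[G,H,d,B,j,D,E,C]
After op 7 (replace(0, 'k')): offset=6, physical=[d,B,j,D,E,C,k,H], logical=[k,H,d,B,j,D,E,C]
After op 8 (replace(0, 'c')): offset=6, physical=[d,B,j,D,E,C,c,H], logical=[c,H,d,B,j,D,E,C]
After op 9 (rotate(+3)): offset=1, physical=[d,B,j,D,E,C,c,H], logical=[B,j,D,E,C,c,H,d]
After op 10 (replace(5, 'n')): offset=1, physical=[d,B,j,D,E,C,n,H], logical=[B,j,D,E,C,n,H,d]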